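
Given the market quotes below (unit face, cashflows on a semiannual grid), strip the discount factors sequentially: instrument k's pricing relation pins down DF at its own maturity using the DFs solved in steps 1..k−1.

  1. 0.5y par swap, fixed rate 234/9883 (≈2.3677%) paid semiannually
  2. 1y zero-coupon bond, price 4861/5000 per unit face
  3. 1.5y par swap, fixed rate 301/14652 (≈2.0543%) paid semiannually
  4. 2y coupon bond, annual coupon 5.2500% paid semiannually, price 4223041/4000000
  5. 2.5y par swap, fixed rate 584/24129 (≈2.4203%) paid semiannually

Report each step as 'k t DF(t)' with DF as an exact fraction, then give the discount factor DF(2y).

1 1/2 9883/10000
2 1 4861/5000
3 3/2 9699/10000
4 2 4769/5000
5 5/2 1177/1250
DF(2y) = 4769/5000 ≈ 0.953800

step 1 [0.5y] swap r/2=117/9883: DF=(1 − 117/9883·(0))/(1+117/9883) = 9883/10000 ≈ 0.988300
step 2 [1y] zero: DF = P = 4861/5000 ≈ 0.972200
step 3 [1.5y] swap r/2=301/29304: DF=(1 − 301/29304·(0.988300+0.972200))/(1+301/29304) = 9699/10000 ≈ 0.969900
step 4 [2y] bond c/2=21/800: DF=(4223041/4000000 − 21/800·(0.988300+0.972200+0.969900))/(1+21/800) = 4769/5000 ≈ 0.953800
step 5 [2.5y] swap r/2=292/24129: DF=(1 − 292/24129·(0.988300+0.972200+0.969900+0.953800))/(1+292/24129) = 1177/1250 ≈ 0.941600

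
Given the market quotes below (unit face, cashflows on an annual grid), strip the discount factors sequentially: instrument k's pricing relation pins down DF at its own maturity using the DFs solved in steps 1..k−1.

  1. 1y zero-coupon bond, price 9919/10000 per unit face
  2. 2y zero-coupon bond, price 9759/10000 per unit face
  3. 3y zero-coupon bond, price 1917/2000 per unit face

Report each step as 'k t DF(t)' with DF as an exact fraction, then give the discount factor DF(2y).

step 1 [1y] zero: DF = P = 9919/10000 ≈ 0.991900
step 2 [2y] zero: DF = P = 9759/10000 ≈ 0.975900
step 3 [3y] zero: DF = P = 1917/2000 ≈ 0.958500

1 1 9919/10000
2 2 9759/10000
3 3 1917/2000
DF(2y) = 9759/10000 ≈ 0.975900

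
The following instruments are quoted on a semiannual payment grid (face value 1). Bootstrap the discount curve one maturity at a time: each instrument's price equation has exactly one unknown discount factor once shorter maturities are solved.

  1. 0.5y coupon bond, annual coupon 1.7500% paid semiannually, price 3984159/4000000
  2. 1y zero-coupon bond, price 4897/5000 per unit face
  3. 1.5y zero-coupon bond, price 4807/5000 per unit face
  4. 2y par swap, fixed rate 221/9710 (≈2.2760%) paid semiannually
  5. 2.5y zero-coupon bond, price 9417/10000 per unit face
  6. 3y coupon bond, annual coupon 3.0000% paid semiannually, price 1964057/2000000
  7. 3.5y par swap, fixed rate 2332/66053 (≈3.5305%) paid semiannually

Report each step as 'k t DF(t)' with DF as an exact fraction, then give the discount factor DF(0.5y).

step 1 [0.5y] bond c/2=7/800: DF=(3984159/4000000 − 7/800·(0))/(1+7/800) = 4937/5000 ≈ 0.987400
step 2 [1y] zero: DF = P = 4897/5000 ≈ 0.979400
step 3 [1.5y] zero: DF = P = 4807/5000 ≈ 0.961400
step 4 [2y] swap r/2=221/19420: DF=(1 − 221/19420·(0.987400+0.979400+0.961400))/(1+221/19420) = 4779/5000 ≈ 0.955800
step 5 [2.5y] zero: DF = P = 9417/10000 ≈ 0.941700
step 6 [3y] bond c/2=3/200: DF=(1964057/2000000 − 3/200·(0.987400+0.979400+0.961400+0.955800+0.941700))/(1+3/200) = 4481/5000 ≈ 0.896200
step 7 [3.5y] swap r/2=1166/66053: DF=(1 − 1166/66053·(0.987400+0.979400+0.961400+0.955800+0.941700+0.896200))/(1+1166/66053) = 4417/5000 ≈ 0.883400

1 1/2 4937/5000
2 1 4897/5000
3 3/2 4807/5000
4 2 4779/5000
5 5/2 9417/10000
6 3 4481/5000
7 7/2 4417/5000
DF(0.5y) = 4937/5000 ≈ 0.987400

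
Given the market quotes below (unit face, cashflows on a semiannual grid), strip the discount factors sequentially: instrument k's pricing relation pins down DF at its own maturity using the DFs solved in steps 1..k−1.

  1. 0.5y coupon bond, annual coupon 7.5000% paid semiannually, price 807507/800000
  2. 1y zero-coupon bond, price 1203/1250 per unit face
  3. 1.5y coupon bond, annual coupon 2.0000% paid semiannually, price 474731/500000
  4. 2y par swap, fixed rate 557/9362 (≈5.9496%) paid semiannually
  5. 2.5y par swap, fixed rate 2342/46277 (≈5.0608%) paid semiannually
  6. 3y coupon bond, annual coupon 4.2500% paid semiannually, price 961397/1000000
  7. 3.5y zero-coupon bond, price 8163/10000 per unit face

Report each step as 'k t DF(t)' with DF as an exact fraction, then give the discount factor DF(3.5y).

step 1 [0.5y] bond c/2=3/80: DF=(807507/800000 − 3/80·(0))/(1+3/80) = 9729/10000 ≈ 0.972900
step 2 [1y] zero: DF = P = 1203/1250 ≈ 0.962400
step 3 [1.5y] bond c/2=1/100: DF=(474731/500000 − 1/100·(0.972900+0.962400))/(1+1/100) = 9209/10000 ≈ 0.920900
step 4 [2y] swap r/2=557/18724: DF=(1 − 557/18724·(0.972900+0.962400+0.920900))/(1+557/18724) = 4443/5000 ≈ 0.888600
step 5 [2.5y] swap r/2=1171/46277: DF=(1 − 1171/46277·(0.972900+0.962400+0.920900+0.888600))/(1+1171/46277) = 8829/10000 ≈ 0.882900
step 6 [3y] bond c/2=17/800: DF=(961397/1000000 − 17/800·(0.972900+0.962400+0.920900+0.888600+0.882900))/(1+17/800) = 8451/10000 ≈ 0.845100
step 7 [3.5y] zero: DF = P = 8163/10000 ≈ 0.816300

1 1/2 9729/10000
2 1 1203/1250
3 3/2 9209/10000
4 2 4443/5000
5 5/2 8829/10000
6 3 8451/10000
7 7/2 8163/10000
DF(3.5y) = 8163/10000 ≈ 0.816300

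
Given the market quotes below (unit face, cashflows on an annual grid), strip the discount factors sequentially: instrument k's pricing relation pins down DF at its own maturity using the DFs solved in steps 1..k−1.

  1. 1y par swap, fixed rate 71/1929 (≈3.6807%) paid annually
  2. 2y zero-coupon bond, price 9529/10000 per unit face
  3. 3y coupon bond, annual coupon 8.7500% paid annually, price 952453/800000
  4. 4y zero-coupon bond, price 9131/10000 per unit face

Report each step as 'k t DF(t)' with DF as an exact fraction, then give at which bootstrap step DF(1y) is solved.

step 1 [1y] swap r/1=71/1929: DF=(1 − 71/1929·(0))/(1+71/1929) = 1929/2000 ≈ 0.964500
step 2 [2y] zero: DF = P = 9529/10000 ≈ 0.952900
step 3 [3y] bond c/1=7/80: DF=(952453/800000 − 7/80·(0.964500+0.952900))/(1+7/80) = 1881/2000 ≈ 0.940500
step 4 [4y] zero: DF = P = 9131/10000 ≈ 0.913100

1 1 1929/2000
2 2 9529/10000
3 3 1881/2000
4 4 9131/10000
DF(1y) is solved at step 1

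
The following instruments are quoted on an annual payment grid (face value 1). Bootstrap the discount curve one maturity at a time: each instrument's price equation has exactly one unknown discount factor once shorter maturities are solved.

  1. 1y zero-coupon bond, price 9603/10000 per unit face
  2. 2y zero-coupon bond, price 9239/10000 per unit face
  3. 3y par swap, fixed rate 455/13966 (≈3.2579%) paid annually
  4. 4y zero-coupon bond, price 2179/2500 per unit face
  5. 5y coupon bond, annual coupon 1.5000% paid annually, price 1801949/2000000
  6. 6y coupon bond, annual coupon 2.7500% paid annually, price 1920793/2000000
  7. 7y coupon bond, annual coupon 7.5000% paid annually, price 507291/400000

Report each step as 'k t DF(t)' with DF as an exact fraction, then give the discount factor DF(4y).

1 1 9603/10000
2 2 9239/10000
3 3 909/1000
4 4 2179/2500
5 5 1667/2000
6 6 8143/10000
7 7 8091/10000
DF(4y) = 2179/2500 ≈ 0.871600

step 1 [1y] zero: DF = P = 9603/10000 ≈ 0.960300
step 2 [2y] zero: DF = P = 9239/10000 ≈ 0.923900
step 3 [3y] swap r/1=455/13966: DF=(1 − 455/13966·(0.960300+0.923900))/(1+455/13966) = 909/1000 ≈ 0.909000
step 4 [4y] zero: DF = P = 2179/2500 ≈ 0.871600
step 5 [5y] bond c/1=3/200: DF=(1801949/2000000 − 3/200·(0.960300+0.923900+0.909000+0.871600))/(1+3/200) = 1667/2000 ≈ 0.833500
step 6 [6y] bond c/1=11/400: DF=(1920793/2000000 − 11/400·(0.960300+0.923900+0.909000+0.871600+0.833500))/(1+11/400) = 8143/10000 ≈ 0.814300
step 7 [7y] bond c/1=3/40: DF=(507291/400000 − 3/40·(0.960300+0.923900+0.909000+0.871600+0.833500+0.814300))/(1+3/40) = 8091/10000 ≈ 0.809100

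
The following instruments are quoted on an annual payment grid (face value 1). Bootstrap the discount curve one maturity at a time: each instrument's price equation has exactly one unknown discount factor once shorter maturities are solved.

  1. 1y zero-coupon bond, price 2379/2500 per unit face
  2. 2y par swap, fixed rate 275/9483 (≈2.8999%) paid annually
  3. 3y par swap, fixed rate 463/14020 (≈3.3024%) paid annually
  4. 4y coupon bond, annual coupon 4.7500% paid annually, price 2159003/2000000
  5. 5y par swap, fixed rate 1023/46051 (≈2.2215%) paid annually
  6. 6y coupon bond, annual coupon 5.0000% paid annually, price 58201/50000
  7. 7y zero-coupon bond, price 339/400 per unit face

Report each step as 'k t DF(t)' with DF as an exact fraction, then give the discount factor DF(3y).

1 1 2379/2500
2 2 189/200
3 3 4537/5000
4 4 4517/5000
5 5 8977/10000
6 6 8893/10000
7 7 339/400
DF(3y) = 4537/5000 ≈ 0.907400

step 1 [1y] zero: DF = P = 2379/2500 ≈ 0.951600
step 2 [2y] swap r/1=275/9483: DF=(1 − 275/9483·(0.951600))/(1+275/9483) = 189/200 ≈ 0.945000
step 3 [3y] swap r/1=463/14020: DF=(1 − 463/14020·(0.951600+0.945000))/(1+463/14020) = 4537/5000 ≈ 0.907400
step 4 [4y] bond c/1=19/400: DF=(2159003/2000000 − 19/400·(0.951600+0.945000+0.907400))/(1+19/400) = 4517/5000 ≈ 0.903400
step 5 [5y] swap r/1=1023/46051: DF=(1 − 1023/46051·(0.951600+0.945000+0.907400+0.903400))/(1+1023/46051) = 8977/10000 ≈ 0.897700
step 6 [6y] bond c/1=1/20: DF=(58201/50000 − 1/20·(0.951600+0.945000+0.907400+0.903400+0.897700))/(1+1/20) = 8893/10000 ≈ 0.889300
step 7 [7y] zero: DF = P = 339/400 ≈ 0.847500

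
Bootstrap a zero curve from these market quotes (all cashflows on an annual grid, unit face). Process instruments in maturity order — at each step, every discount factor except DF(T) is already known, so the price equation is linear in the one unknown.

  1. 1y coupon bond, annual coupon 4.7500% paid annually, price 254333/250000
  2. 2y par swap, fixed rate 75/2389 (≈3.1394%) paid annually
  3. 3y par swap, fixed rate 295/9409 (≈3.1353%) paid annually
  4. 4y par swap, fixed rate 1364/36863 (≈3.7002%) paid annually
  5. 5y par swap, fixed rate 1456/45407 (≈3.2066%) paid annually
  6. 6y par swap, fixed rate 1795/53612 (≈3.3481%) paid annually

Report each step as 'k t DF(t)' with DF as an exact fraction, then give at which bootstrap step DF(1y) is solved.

1 1 607/625
2 2 47/50
3 3 1823/2000
4 4 2159/2500
5 5 534/625
6 6 1641/2000
DF(1y) is solved at step 1

step 1 [1y] bond c/1=19/400: DF=(254333/250000 − 19/400·(0))/(1+19/400) = 607/625 ≈ 0.971200
step 2 [2y] swap r/1=75/2389: DF=(1 − 75/2389·(0.971200))/(1+75/2389) = 47/50 ≈ 0.940000
step 3 [3y] swap r/1=295/9409: DF=(1 − 295/9409·(0.971200+0.940000))/(1+295/9409) = 1823/2000 ≈ 0.911500
step 4 [4y] swap r/1=1364/36863: DF=(1 − 1364/36863·(0.971200+0.940000+0.911500))/(1+1364/36863) = 2159/2500 ≈ 0.863600
step 5 [5y] swap r/1=1456/45407: DF=(1 − 1456/45407·(0.971200+0.940000+0.911500+0.863600))/(1+1456/45407) = 534/625 ≈ 0.854400
step 6 [6y] swap r/1=1795/53612: DF=(1 − 1795/53612·(0.971200+0.940000+0.911500+0.863600+0.854400))/(1+1795/53612) = 1641/2000 ≈ 0.820500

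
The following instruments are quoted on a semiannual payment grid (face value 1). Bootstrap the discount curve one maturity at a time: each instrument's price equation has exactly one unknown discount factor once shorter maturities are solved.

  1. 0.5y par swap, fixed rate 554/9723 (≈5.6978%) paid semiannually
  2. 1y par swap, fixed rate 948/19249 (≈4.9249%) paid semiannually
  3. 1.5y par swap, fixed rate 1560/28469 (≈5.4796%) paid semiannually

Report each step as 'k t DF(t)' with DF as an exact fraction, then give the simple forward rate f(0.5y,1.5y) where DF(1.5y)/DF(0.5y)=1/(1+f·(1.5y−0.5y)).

1 1/2 9723/10000
2 1 4763/5000
3 3/2 461/500
f(0.5y,1.5y) = ((9723/10000)/(461/500) − 1)/(1) = 503/9220 ≈ 5.4555%

step 1 [0.5y] swap r/2=277/9723: DF=(1 − 277/9723·(0))/(1+277/9723) = 9723/10000 ≈ 0.972300
step 2 [1y] swap r/2=474/19249: DF=(1 − 474/19249·(0.972300))/(1+474/19249) = 4763/5000 ≈ 0.952600
step 3 [1.5y] swap r/2=780/28469: DF=(1 − 780/28469·(0.972300+0.952600))/(1+780/28469) = 461/500 ≈ 0.922000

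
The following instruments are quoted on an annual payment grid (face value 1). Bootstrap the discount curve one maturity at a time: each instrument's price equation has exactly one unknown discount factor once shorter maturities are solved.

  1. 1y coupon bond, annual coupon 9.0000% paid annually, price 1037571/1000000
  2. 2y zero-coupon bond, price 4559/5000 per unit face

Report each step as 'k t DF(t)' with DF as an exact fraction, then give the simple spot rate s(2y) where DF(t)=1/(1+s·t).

1 1 9519/10000
2 2 4559/5000
s(2y) = (1/(4559/5000) − 1)/(2) = 441/9118 ≈ 4.8366%

step 1 [1y] bond c/1=9/100: DF=(1037571/1000000 − 9/100·(0))/(1+9/100) = 9519/10000 ≈ 0.951900
step 2 [2y] zero: DF = P = 4559/5000 ≈ 0.911800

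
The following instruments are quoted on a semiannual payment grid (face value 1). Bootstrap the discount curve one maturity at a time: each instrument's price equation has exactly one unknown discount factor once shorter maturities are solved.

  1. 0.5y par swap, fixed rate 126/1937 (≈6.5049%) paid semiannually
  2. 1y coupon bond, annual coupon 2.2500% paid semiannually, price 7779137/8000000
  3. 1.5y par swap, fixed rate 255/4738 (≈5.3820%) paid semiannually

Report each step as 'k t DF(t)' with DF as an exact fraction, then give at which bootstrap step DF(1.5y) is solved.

1 1/2 1937/2000
2 1 2377/2500
3 3/2 1847/2000
DF(1.5y) is solved at step 3

step 1 [0.5y] swap r/2=63/1937: DF=(1 − 63/1937·(0))/(1+63/1937) = 1937/2000 ≈ 0.968500
step 2 [1y] bond c/2=9/800: DF=(7779137/8000000 − 9/800·(0.968500))/(1+9/800) = 2377/2500 ≈ 0.950800
step 3 [1.5y] swap r/2=255/9476: DF=(1 − 255/9476·(0.968500+0.950800))/(1+255/9476) = 1847/2000 ≈ 0.923500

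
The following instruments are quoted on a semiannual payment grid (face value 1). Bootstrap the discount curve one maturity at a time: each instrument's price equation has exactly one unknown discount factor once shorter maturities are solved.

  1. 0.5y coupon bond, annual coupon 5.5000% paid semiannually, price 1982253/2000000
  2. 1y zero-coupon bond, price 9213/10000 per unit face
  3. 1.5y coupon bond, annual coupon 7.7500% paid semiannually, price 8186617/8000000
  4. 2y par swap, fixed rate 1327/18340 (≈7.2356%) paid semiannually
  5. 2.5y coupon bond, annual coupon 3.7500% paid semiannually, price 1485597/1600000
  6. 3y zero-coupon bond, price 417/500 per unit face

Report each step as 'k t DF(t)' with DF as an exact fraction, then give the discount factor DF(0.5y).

step 1 [0.5y] bond c/2=11/400: DF=(1982253/2000000 − 11/400·(0))/(1+11/400) = 4823/5000 ≈ 0.964600
step 2 [1y] zero: DF = P = 9213/10000 ≈ 0.921300
step 3 [1.5y] bond c/2=31/800: DF=(8186617/8000000 − 31/800·(0.964600+0.921300))/(1+31/800) = 2287/2500 ≈ 0.914800
step 4 [2y] swap r/2=1327/36680: DF=(1 − 1327/36680·(0.964600+0.921300+0.914800))/(1+1327/36680) = 8673/10000 ≈ 0.867300
step 5 [2.5y] bond c/2=3/160: DF=(1485597/1600000 − 3/160·(0.964600+0.921300+0.914800+0.867300))/(1+3/160) = 8439/10000 ≈ 0.843900
step 6 [3y] zero: DF = P = 417/500 ≈ 0.834000

1 1/2 4823/5000
2 1 9213/10000
3 3/2 2287/2500
4 2 8673/10000
5 5/2 8439/10000
6 3 417/500
DF(0.5y) = 4823/5000 ≈ 0.964600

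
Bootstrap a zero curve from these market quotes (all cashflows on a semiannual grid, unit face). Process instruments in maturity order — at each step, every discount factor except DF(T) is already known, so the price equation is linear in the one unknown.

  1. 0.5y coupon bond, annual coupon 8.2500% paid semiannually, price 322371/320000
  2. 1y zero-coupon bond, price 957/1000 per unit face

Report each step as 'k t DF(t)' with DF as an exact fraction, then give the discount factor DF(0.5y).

step 1 [0.5y] bond c/2=33/800: DF=(322371/320000 − 33/800·(0))/(1+33/800) = 387/400 ≈ 0.967500
step 2 [1y] zero: DF = P = 957/1000 ≈ 0.957000

1 1/2 387/400
2 1 957/1000
DF(0.5y) = 387/400 ≈ 0.967500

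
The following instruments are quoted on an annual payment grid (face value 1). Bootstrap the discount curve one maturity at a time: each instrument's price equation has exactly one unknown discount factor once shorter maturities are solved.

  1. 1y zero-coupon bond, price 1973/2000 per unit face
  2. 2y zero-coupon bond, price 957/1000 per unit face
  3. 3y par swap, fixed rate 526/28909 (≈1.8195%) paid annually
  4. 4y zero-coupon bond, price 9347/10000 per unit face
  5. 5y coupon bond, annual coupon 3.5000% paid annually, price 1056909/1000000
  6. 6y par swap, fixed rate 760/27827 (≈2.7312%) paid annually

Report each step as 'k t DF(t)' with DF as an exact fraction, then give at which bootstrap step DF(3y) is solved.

1 1 1973/2000
2 2 957/1000
3 3 4737/5000
4 4 9347/10000
5 5 4459/5000
6 6 106/125
DF(3y) is solved at step 3

step 1 [1y] zero: DF = P = 1973/2000 ≈ 0.986500
step 2 [2y] zero: DF = P = 957/1000 ≈ 0.957000
step 3 [3y] swap r/1=526/28909: DF=(1 − 526/28909·(0.986500+0.957000))/(1+526/28909) = 4737/5000 ≈ 0.947400
step 4 [4y] zero: DF = P = 9347/10000 ≈ 0.934700
step 5 [5y] bond c/1=7/200: DF=(1056909/1000000 − 7/200·(0.986500+0.957000+0.947400+0.934700))/(1+7/200) = 4459/5000 ≈ 0.891800
step 6 [6y] swap r/1=760/27827: DF=(1 − 760/27827·(0.986500+0.957000+0.947400+0.934700+0.891800))/(1+760/27827) = 106/125 ≈ 0.848000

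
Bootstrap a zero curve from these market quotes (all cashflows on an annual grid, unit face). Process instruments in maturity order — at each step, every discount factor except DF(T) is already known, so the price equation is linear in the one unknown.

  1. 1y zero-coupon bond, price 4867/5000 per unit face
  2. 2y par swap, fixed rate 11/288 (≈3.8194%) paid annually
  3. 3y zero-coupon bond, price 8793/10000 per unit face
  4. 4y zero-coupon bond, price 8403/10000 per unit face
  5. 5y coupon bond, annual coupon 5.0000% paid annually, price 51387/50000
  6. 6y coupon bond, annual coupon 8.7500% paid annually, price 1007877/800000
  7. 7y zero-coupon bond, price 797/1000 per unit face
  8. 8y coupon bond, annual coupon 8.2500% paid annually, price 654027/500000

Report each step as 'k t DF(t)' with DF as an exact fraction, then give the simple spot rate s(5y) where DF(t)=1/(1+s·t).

step 1 [1y] zero: DF = P = 4867/5000 ≈ 0.973400
step 2 [2y] swap r/1=11/288: DF=(1 − 11/288·(0.973400))/(1+11/288) = 4637/5000 ≈ 0.927400
step 3 [3y] zero: DF = P = 8793/10000 ≈ 0.879300
step 4 [4y] zero: DF = P = 8403/10000 ≈ 0.840300
step 5 [5y] bond c/1=1/20: DF=(51387/50000 − 1/20·(0.973400+0.927400+0.879300+0.840300))/(1+1/20) = 504/625 ≈ 0.806400
step 6 [6y] bond c/1=7/80: DF=(1007877/800000 − 7/80·(0.973400+0.927400+0.879300+0.840300+0.806400))/(1+7/80) = 8023/10000 ≈ 0.802300
step 7 [7y] zero: DF = P = 797/1000 ≈ 0.797000
step 8 [8y] bond c/1=33/400: DF=(654027/500000 − 33/400·(0.973400+0.927400+0.879300+0.840300+0.806400+0.802300+0.797000))/(1+33/400) = 7491/10000 ≈ 0.749100

1 1 4867/5000
2 2 4637/5000
3 3 8793/10000
4 4 8403/10000
5 5 504/625
6 6 8023/10000
7 7 797/1000
8 8 7491/10000
s(5y) = (1/(504/625) − 1)/(5) = 121/2520 ≈ 4.8016%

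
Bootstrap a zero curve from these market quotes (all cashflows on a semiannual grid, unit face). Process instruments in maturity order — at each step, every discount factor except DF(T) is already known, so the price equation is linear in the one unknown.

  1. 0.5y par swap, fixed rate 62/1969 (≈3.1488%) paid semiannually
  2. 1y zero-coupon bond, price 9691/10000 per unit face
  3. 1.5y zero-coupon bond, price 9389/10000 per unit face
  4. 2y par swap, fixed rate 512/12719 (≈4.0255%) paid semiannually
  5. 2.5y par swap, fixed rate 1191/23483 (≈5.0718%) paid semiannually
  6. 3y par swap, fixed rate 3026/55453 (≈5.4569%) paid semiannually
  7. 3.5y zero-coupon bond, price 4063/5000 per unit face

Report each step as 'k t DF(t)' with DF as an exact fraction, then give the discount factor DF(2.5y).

1 1/2 1969/2000
2 1 9691/10000
3 3/2 9389/10000
4 2 577/625
5 5/2 8809/10000
6 3 8487/10000
7 7/2 4063/5000
DF(2.5y) = 8809/10000 ≈ 0.880900

step 1 [0.5y] swap r/2=31/1969: DF=(1 − 31/1969·(0))/(1+31/1969) = 1969/2000 ≈ 0.984500
step 2 [1y] zero: DF = P = 9691/10000 ≈ 0.969100
step 3 [1.5y] zero: DF = P = 9389/10000 ≈ 0.938900
step 4 [2y] swap r/2=256/12719: DF=(1 − 256/12719·(0.984500+0.969100+0.938900))/(1+256/12719) = 577/625 ≈ 0.923200
step 5 [2.5y] swap r/2=1191/46966: DF=(1 − 1191/46966·(0.984500+0.969100+0.938900+0.923200))/(1+1191/46966) = 8809/10000 ≈ 0.880900
step 6 [3y] swap r/2=1513/55453: DF=(1 − 1513/55453·(0.984500+0.969100+0.938900+0.923200+0.880900))/(1+1513/55453) = 8487/10000 ≈ 0.848700
step 7 [3.5y] zero: DF = P = 4063/5000 ≈ 0.812600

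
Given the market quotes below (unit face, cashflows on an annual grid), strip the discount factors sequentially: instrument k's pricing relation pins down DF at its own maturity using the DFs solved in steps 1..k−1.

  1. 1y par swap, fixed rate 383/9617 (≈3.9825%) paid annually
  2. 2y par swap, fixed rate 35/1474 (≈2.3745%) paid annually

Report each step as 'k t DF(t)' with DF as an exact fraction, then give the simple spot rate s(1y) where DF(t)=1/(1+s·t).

step 1 [1y] swap r/1=383/9617: DF=(1 − 383/9617·(0))/(1+383/9617) = 9617/10000 ≈ 0.961700
step 2 [2y] swap r/1=35/1474: DF=(1 − 35/1474·(0.961700))/(1+35/1474) = 1909/2000 ≈ 0.954500

1 1 9617/10000
2 2 1909/2000
s(1y) = (1/(9617/10000) − 1)/(1) = 383/9617 ≈ 3.9825%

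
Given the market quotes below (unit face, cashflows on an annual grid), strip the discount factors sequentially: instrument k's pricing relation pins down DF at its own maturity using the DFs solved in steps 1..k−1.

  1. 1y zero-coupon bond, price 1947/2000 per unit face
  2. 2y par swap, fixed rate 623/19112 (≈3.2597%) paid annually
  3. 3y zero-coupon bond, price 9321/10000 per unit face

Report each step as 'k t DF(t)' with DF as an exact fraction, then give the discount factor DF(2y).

step 1 [1y] zero: DF = P = 1947/2000 ≈ 0.973500
step 2 [2y] swap r/1=623/19112: DF=(1 − 623/19112·(0.973500))/(1+623/19112) = 9377/10000 ≈ 0.937700
step 3 [3y] zero: DF = P = 9321/10000 ≈ 0.932100

1 1 1947/2000
2 2 9377/10000
3 3 9321/10000
DF(2y) = 9377/10000 ≈ 0.937700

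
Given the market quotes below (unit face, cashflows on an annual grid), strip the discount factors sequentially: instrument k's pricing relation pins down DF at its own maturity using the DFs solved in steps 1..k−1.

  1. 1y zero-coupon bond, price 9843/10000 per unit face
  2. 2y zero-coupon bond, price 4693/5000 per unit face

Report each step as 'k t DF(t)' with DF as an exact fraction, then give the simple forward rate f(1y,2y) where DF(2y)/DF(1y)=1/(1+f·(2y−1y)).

1 1 9843/10000
2 2 4693/5000
f(1y,2y) = ((9843/10000)/(4693/5000) − 1)/(1) = 457/9386 ≈ 4.8690%

step 1 [1y] zero: DF = P = 9843/10000 ≈ 0.984300
step 2 [2y] zero: DF = P = 4693/5000 ≈ 0.938600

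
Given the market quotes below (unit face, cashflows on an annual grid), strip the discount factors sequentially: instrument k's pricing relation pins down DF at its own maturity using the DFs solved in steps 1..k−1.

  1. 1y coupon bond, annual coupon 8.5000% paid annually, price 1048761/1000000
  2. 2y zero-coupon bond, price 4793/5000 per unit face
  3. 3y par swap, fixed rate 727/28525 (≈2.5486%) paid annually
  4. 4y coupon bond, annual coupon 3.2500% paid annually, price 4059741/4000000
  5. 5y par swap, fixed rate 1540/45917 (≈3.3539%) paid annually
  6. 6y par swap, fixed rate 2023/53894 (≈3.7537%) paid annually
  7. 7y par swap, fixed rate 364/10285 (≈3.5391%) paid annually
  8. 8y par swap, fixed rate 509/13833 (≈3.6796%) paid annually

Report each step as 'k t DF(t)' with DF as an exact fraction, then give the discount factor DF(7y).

step 1 [1y] bond c/1=17/200: DF=(1048761/1000000 − 17/200·(0))/(1+17/200) = 4833/5000 ≈ 0.966600
step 2 [2y] zero: DF = P = 4793/5000 ≈ 0.958600
step 3 [3y] swap r/1=727/28525: DF=(1 − 727/28525·(0.966600+0.958600))/(1+727/28525) = 9273/10000 ≈ 0.927300
step 4 [4y] bond c/1=13/400: DF=(4059741/4000000 − 13/400·(0.966600+0.958600+0.927300))/(1+13/400) = 2233/2500 ≈ 0.893200
step 5 [5y] swap r/1=1540/45917: DF=(1 − 1540/45917·(0.966600+0.958600+0.927300+0.893200))/(1+1540/45917) = 423/500 ≈ 0.846000
step 6 [6y] swap r/1=2023/53894: DF=(1 − 2023/53894·(0.966600+0.958600+0.927300+0.893200+0.846000))/(1+2023/53894) = 7977/10000 ≈ 0.797700
step 7 [7y] swap r/1=364/10285: DF=(1 − 364/10285·(0.966600+0.958600+0.927300+0.893200+0.846000+0.797700))/(1+364/10285) = 977/1250 ≈ 0.781600
step 8 [8y] swap r/1=509/13833: DF=(1 − 509/13833·(0.966600+0.958600+0.927300+0.893200+0.846000+0.797700+0.781600))/(1+509/13833) = 1491/2000 ≈ 0.745500

1 1 4833/5000
2 2 4793/5000
3 3 9273/10000
4 4 2233/2500
5 5 423/500
6 6 7977/10000
7 7 977/1250
8 8 1491/2000
DF(7y) = 977/1250 ≈ 0.781600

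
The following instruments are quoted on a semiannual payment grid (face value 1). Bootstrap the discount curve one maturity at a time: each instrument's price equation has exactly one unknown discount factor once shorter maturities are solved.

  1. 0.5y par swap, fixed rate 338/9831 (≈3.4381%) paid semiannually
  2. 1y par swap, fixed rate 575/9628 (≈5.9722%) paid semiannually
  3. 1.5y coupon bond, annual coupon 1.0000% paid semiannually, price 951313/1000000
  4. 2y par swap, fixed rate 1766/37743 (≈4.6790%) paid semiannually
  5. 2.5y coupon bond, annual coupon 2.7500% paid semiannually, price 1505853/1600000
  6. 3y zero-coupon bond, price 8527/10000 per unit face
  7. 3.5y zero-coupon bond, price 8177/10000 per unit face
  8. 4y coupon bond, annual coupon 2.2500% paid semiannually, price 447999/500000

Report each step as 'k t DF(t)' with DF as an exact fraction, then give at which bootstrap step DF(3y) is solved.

step 1 [0.5y] swap r/2=169/9831: DF=(1 − 169/9831·(0))/(1+169/9831) = 9831/10000 ≈ 0.983100
step 2 [1y] swap r/2=575/19256: DF=(1 − 575/19256·(0.983100))/(1+575/19256) = 377/400 ≈ 0.942500
step 3 [1.5y] bond c/2=1/200: DF=(951313/1000000 − 1/200·(0.983100+0.942500))/(1+1/200) = 937/1000 ≈ 0.937000
step 4 [2y] swap r/2=883/37743: DF=(1 − 883/37743·(0.983100+0.942500+0.937000))/(1+883/37743) = 9117/10000 ≈ 0.911700
step 5 [2.5y] bond c/2=11/800: DF=(1505853/1600000 − 11/800·(0.983100+0.942500+0.937000+0.911700))/(1+11/800) = 2193/2500 ≈ 0.877200
step 6 [3y] zero: DF = P = 8527/10000 ≈ 0.852700
step 7 [3.5y] zero: DF = P = 8177/10000 ≈ 0.817700
step 8 [4y] bond c/2=9/800: DF=(447999/500000 − 9/800·(0.983100+0.942500+0.937000+0.911700+0.877200+0.852700+0.817700))/(1+9/800) = 8157/10000 ≈ 0.815700

1 1/2 9831/10000
2 1 377/400
3 3/2 937/1000
4 2 9117/10000
5 5/2 2193/2500
6 3 8527/10000
7 7/2 8177/10000
8 4 8157/10000
DF(3y) is solved at step 6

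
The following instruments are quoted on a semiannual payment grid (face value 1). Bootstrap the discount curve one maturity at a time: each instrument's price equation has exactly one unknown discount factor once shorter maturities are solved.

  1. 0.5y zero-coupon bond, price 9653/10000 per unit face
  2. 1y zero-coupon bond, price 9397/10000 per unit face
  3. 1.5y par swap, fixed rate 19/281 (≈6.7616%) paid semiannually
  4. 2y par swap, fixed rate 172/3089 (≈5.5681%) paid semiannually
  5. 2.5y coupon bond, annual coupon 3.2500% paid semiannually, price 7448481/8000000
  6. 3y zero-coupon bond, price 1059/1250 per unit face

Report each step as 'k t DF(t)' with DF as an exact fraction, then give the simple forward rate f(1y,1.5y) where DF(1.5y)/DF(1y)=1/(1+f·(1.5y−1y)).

1 1/2 9653/10000
2 1 9397/10000
3 3/2 181/200
4 2 1121/1250
5 5/2 8569/10000
6 3 1059/1250
f(1y,1.5y) = ((9397/10000)/(181/200) − 1)/(1/2) = 347/4525 ≈ 7.6685%

step 1 [0.5y] zero: DF = P = 9653/10000 ≈ 0.965300
step 2 [1y] zero: DF = P = 9397/10000 ≈ 0.939700
step 3 [1.5y] swap r/2=19/562: DF=(1 − 19/562·(0.965300+0.939700))/(1+19/562) = 181/200 ≈ 0.905000
step 4 [2y] swap r/2=86/3089: DF=(1 − 86/3089·(0.965300+0.939700+0.905000))/(1+86/3089) = 1121/1250 ≈ 0.896800
step 5 [2.5y] bond c/2=13/800: DF=(7448481/8000000 − 13/800·(0.965300+0.939700+0.905000+0.896800))/(1+13/800) = 8569/10000 ≈ 0.856900
step 6 [3y] zero: DF = P = 1059/1250 ≈ 0.847200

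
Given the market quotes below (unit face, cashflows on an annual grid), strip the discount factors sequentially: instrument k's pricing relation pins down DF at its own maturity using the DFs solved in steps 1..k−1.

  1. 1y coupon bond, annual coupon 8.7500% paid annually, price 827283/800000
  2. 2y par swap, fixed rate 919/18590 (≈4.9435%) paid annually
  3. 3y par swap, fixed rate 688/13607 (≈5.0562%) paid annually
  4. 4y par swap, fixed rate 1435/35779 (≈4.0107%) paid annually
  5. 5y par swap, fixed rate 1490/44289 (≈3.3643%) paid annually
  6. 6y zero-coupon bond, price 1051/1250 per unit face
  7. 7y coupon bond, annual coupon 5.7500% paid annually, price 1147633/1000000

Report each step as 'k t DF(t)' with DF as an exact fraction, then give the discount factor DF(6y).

step 1 [1y] bond c/1=7/80: DF=(827283/800000 − 7/80·(0))/(1+7/80) = 9509/10000 ≈ 0.950900
step 2 [2y] swap r/1=919/18590: DF=(1 − 919/18590·(0.950900))/(1+919/18590) = 9081/10000 ≈ 0.908100
step 3 [3y] swap r/1=688/13607: DF=(1 − 688/13607·(0.950900+0.908100))/(1+688/13607) = 539/625 ≈ 0.862400
step 4 [4y] swap r/1=1435/35779: DF=(1 − 1435/35779·(0.950900+0.908100+0.862400))/(1+1435/35779) = 1713/2000 ≈ 0.856500
step 5 [5y] swap r/1=1490/44289: DF=(1 − 1490/44289·(0.950900+0.908100+0.862400+0.856500))/(1+1490/44289) = 851/1000 ≈ 0.851000
step 6 [6y] zero: DF = P = 1051/1250 ≈ 0.840800
step 7 [7y] bond c/1=23/400: DF=(1147633/1000000 − 23/400·(0.950900+0.908100+0.862400+0.856500+0.851000+0.840800))/(1+23/400) = 7987/10000 ≈ 0.798700

1 1 9509/10000
2 2 9081/10000
3 3 539/625
4 4 1713/2000
5 5 851/1000
6 6 1051/1250
7 7 7987/10000
DF(6y) = 1051/1250 ≈ 0.840800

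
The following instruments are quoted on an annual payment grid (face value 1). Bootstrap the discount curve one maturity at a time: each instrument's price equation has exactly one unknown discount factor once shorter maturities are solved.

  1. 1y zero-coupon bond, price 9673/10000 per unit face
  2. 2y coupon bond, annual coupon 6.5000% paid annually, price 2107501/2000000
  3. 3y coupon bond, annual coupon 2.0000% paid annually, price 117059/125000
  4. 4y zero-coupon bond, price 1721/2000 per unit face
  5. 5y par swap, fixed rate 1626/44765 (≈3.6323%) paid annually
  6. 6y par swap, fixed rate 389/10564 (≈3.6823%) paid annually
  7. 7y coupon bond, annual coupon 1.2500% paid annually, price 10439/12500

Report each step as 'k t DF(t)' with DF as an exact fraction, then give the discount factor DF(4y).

step 1 [1y] zero: DF = P = 9673/10000 ≈ 0.967300
step 2 [2y] bond c/1=13/200: DF=(2107501/2000000 − 13/200·(0.967300))/(1+13/200) = 1163/1250 ≈ 0.930400
step 3 [3y] bond c/1=1/50: DF=(117059/125000 − 1/50·(0.967300+0.930400))/(1+1/50) = 8809/10000 ≈ 0.880900
step 4 [4y] zero: DF = P = 1721/2000 ≈ 0.860500
step 5 [5y] swap r/1=1626/44765: DF=(1 − 1626/44765·(0.967300+0.930400+0.880900+0.860500))/(1+1626/44765) = 4187/5000 ≈ 0.837400
step 6 [6y] swap r/1=389/10564: DF=(1 − 389/10564·(0.967300+0.930400+0.880900+0.860500+0.837400))/(1+389/10564) = 1611/2000 ≈ 0.805500
step 7 [7y] bond c/1=1/80: DF=(10439/12500 − 1/80·(0.967300+0.930400+0.880900+0.860500+0.837400+0.805500))/(1+1/80) = 1899/2500 ≈ 0.759600

1 1 9673/10000
2 2 1163/1250
3 3 8809/10000
4 4 1721/2000
5 5 4187/5000
6 6 1611/2000
7 7 1899/2500
DF(4y) = 1721/2000 ≈ 0.860500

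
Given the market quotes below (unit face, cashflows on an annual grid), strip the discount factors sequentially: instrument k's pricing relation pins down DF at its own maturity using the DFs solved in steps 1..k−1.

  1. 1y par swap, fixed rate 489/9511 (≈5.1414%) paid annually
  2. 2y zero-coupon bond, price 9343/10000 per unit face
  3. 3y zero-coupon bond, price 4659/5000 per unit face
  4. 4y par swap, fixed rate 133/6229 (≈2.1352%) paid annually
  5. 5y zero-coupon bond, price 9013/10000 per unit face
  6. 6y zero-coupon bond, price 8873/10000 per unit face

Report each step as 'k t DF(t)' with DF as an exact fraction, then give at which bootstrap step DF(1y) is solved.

step 1 [1y] swap r/1=489/9511: DF=(1 − 489/9511·(0))/(1+489/9511) = 9511/10000 ≈ 0.951100
step 2 [2y] zero: DF = P = 9343/10000 ≈ 0.934300
step 3 [3y] zero: DF = P = 4659/5000 ≈ 0.931800
step 4 [4y] swap r/1=133/6229: DF=(1 − 133/6229·(0.951100+0.934300+0.931800))/(1+133/6229) = 4601/5000 ≈ 0.920200
step 5 [5y] zero: DF = P = 9013/10000 ≈ 0.901300
step 6 [6y] zero: DF = P = 8873/10000 ≈ 0.887300

1 1 9511/10000
2 2 9343/10000
3 3 4659/5000
4 4 4601/5000
5 5 9013/10000
6 6 8873/10000
DF(1y) is solved at step 1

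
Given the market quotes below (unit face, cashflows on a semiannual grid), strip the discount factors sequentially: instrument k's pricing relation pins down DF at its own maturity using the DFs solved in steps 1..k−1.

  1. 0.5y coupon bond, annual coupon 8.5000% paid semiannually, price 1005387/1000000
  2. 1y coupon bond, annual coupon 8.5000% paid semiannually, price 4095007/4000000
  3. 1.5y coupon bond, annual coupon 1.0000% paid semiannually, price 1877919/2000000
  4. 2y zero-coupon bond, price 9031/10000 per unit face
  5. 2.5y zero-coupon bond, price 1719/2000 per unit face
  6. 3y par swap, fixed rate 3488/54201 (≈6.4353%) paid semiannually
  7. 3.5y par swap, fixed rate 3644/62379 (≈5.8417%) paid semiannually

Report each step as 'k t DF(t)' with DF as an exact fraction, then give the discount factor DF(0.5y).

1 1/2 2411/2500
2 1 9427/10000
3 3/2 578/625
4 2 9031/10000
5 5/2 1719/2000
6 3 516/625
7 7/2 4089/5000
DF(0.5y) = 2411/2500 ≈ 0.964400

step 1 [0.5y] bond c/2=17/400: DF=(1005387/1000000 − 17/400·(0))/(1+17/400) = 2411/2500 ≈ 0.964400
step 2 [1y] bond c/2=17/400: DF=(4095007/4000000 − 17/400·(0.964400))/(1+17/400) = 9427/10000 ≈ 0.942700
step 3 [1.5y] bond c/2=1/200: DF=(1877919/2000000 − 1/200·(0.964400+0.942700))/(1+1/200) = 578/625 ≈ 0.924800
step 4 [2y] zero: DF = P = 9031/10000 ≈ 0.903100
step 5 [2.5y] zero: DF = P = 1719/2000 ≈ 0.859500
step 6 [3y] swap r/2=1744/54201: DF=(1 − 1744/54201·(0.964400+0.942700+0.924800+0.903100+0.859500))/(1+1744/54201) = 516/625 ≈ 0.825600
step 7 [3.5y] swap r/2=1822/62379: DF=(1 − 1822/62379·(0.964400+0.942700+0.924800+0.903100+0.859500+0.825600))/(1+1822/62379) = 4089/5000 ≈ 0.817800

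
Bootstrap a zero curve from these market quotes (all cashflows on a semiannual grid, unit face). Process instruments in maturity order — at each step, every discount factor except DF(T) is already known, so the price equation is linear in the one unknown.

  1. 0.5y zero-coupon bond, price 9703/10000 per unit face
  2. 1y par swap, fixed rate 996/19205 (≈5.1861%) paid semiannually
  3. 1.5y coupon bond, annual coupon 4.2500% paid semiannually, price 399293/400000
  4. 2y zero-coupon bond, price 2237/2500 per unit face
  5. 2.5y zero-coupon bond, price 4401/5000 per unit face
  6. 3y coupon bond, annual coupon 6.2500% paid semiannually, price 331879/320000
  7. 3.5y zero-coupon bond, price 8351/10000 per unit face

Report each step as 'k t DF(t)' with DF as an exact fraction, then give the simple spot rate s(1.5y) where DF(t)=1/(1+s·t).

1 1/2 9703/10000
2 1 4751/5000
3 3/2 15/16
4 2 2237/2500
5 5/2 4401/5000
6 3 8653/10000
7 7/2 8351/10000
s(1.5y) = (1/(15/16) − 1)/(3/2) = 2/45 ≈ 4.4444%

step 1 [0.5y] zero: DF = P = 9703/10000 ≈ 0.970300
step 2 [1y] swap r/2=498/19205: DF=(1 − 498/19205·(0.970300))/(1+498/19205) = 4751/5000 ≈ 0.950200
step 3 [1.5y] bond c/2=17/800: DF=(399293/400000 − 17/800·(0.970300+0.950200))/(1+17/800) = 15/16 ≈ 0.937500
step 4 [2y] zero: DF = P = 2237/2500 ≈ 0.894800
step 5 [2.5y] zero: DF = P = 4401/5000 ≈ 0.880200
step 6 [3y] bond c/2=1/32: DF=(331879/320000 − 1/32·(0.970300+0.950200+0.937500+0.894800+0.880200))/(1+1/32) = 8653/10000 ≈ 0.865300
step 7 [3.5y] zero: DF = P = 8351/10000 ≈ 0.835100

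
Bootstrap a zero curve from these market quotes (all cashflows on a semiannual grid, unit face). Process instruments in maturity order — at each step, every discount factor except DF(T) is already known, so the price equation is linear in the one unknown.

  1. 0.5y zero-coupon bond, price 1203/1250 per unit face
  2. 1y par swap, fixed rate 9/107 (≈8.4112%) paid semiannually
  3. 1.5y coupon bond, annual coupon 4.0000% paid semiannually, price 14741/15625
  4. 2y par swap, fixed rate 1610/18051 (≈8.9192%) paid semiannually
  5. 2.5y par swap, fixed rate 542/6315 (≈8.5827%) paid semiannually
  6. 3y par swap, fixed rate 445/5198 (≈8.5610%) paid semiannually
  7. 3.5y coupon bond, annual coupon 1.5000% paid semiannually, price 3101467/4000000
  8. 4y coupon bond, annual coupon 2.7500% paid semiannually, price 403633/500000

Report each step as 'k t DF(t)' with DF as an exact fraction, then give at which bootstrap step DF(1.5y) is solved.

step 1 [0.5y] zero: DF = P = 1203/1250 ≈ 0.962400
step 2 [1y] swap r/2=9/214: DF=(1 − 9/214·(0.962400))/(1+9/214) = 1151/1250 ≈ 0.920800
step 3 [1.5y] bond c/2=1/50: DF=(14741/15625 − 1/50·(0.962400+0.920800))/(1+1/50) = 111/125 ≈ 0.888000
step 4 [2y] swap r/2=805/18051: DF=(1 − 805/18051·(0.962400+0.920800+0.888000))/(1+805/18051) = 839/1000 ≈ 0.839000
step 5 [2.5y] swap r/2=271/6315: DF=(1 − 271/6315·(0.962400+0.920800+0.888000+0.839000))/(1+271/6315) = 8103/10000 ≈ 0.810300
step 6 [3y] swap r/2=445/10396: DF=(1 − 445/10396·(0.962400+0.920800+0.888000+0.839000+0.810300))/(1+445/10396) = 311/400 ≈ 0.777500
step 7 [3.5y] bond c/2=3/400: DF=(3101467/4000000 − 3/400·(0.962400+0.920800+0.888000+0.839000+0.810300+0.777500))/(1+3/400) = 7309/10000 ≈ 0.730900
step 8 [4y] bond c/2=11/800: DF=(403633/500000 − 11/800·(0.962400+0.920800+0.888000+0.839000+0.810300+0.777500+0.730900))/(1+11/800) = 7159/10000 ≈ 0.715900

1 1/2 1203/1250
2 1 1151/1250
3 3/2 111/125
4 2 839/1000
5 5/2 8103/10000
6 3 311/400
7 7/2 7309/10000
8 4 7159/10000
DF(1.5y) is solved at step 3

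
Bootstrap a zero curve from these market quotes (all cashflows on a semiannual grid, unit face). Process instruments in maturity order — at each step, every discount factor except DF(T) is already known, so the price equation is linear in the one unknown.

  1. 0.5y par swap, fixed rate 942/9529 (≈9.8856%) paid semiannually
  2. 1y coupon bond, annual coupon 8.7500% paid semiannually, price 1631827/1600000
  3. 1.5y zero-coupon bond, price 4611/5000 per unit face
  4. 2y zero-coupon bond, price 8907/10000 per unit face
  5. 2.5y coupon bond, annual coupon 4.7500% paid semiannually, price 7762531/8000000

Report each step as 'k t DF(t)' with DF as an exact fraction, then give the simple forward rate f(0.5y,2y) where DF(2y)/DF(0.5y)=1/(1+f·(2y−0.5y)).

1 1/2 9529/10000
2 1 2343/2500
3 3/2 4611/5000
4 2 8907/10000
5 5/2 8619/10000
f(0.5y,2y) = ((9529/10000)/(8907/10000) − 1)/(3/2) = 1244/26721 ≈ 4.6555%

step 1 [0.5y] swap r/2=471/9529: DF=(1 − 471/9529·(0))/(1+471/9529) = 9529/10000 ≈ 0.952900
step 2 [1y] bond c/2=7/160: DF=(1631827/1600000 − 7/160·(0.952900))/(1+7/160) = 2343/2500 ≈ 0.937200
step 3 [1.5y] zero: DF = P = 4611/5000 ≈ 0.922200
step 4 [2y] zero: DF = P = 8907/10000 ≈ 0.890700
step 5 [2.5y] bond c/2=19/800: DF=(7762531/8000000 − 19/800·(0.952900+0.937200+0.922200+0.890700))/(1+19/800) = 8619/10000 ≈ 0.861900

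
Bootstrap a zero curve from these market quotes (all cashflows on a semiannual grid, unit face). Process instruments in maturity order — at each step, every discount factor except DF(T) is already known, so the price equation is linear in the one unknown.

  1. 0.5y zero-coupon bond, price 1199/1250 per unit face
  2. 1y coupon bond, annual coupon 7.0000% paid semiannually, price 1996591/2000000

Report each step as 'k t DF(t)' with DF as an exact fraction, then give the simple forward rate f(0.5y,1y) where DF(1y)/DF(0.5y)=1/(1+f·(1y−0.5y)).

step 1 [0.5y] zero: DF = P = 1199/1250 ≈ 0.959200
step 2 [1y] bond c/2=7/200: DF=(1996591/2000000 − 7/200·(0.959200))/(1+7/200) = 9321/10000 ≈ 0.932100

1 1/2 1199/1250
2 1 9321/10000
f(0.5y,1y) = ((1199/1250)/(9321/10000) − 1)/(1/2) = 542/9321 ≈ 5.8148%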